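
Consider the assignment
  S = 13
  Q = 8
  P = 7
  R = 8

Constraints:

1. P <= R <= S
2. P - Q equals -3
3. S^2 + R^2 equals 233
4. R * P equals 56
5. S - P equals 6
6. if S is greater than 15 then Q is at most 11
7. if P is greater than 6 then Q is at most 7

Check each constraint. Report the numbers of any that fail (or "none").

1. values 7 <= 8 <= 13 — OK.
2. P - Q = 7 - 8 = -1, not -3 — violated.
3. S^2 + R^2 = 13^2 + 8^2 = 169 + 64 = 233 — OK.
4. R * P = 8 * 7 = 56 — OK.
5. S - P = 13 - 7 = 6 — OK.
6. S = 13, not > 15; antecedent false, conditional vacuously true — OK.
7. P = 7 > 6, so we need Q ≤ 7; but Q = 8 > 7 — violated.

The assignment fails constraints 2 and 7.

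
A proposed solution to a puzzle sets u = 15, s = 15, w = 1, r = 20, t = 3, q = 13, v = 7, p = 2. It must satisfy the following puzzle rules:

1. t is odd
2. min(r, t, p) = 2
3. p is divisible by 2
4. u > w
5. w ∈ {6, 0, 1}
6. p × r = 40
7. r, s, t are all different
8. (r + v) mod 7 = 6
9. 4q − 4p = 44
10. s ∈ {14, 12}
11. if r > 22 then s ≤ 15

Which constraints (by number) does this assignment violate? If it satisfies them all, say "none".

1. t = 3 is odd  yes
2. min(20, 3, 2) = 2  yes
3. 2 / 2 = 1, so 2 divides 2  yes
4. u = 15, w = 1; 15 > 1  yes
5. w = 1 is in {6, 0, 1}  yes
6. p × r = 2 × 20 = 40  yes
7. values 20, 15, 3 are pairwise distinct  yes
8. r + v = 27; 27 mod 7 = 6  yes
9. 4q − 4p = 4(13) − 4(2) = 44  yes
10. s = 15 is not in {14, 12}  no
11. r = 20, not > 22; antecedent false, conditional vacuously true  yes

Constraint 10 is violated.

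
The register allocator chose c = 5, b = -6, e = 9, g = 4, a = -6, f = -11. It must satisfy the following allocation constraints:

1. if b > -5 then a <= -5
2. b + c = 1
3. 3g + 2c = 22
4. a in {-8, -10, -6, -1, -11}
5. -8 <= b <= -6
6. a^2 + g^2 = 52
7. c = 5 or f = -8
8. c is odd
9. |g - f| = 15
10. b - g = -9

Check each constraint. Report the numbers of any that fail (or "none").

1. b = -6, not > -5; antecedent false, conditional vacuously true — satisfied.
2. b + c = -6 + 5 = -1, not 1 — violated.
3. 3g + 2c = 3(4) + 2(5) = 22 — satisfied.
4. a = -6 is in {-8, -10, -6, -1, -11} — satisfied.
5. b = -6 lies in [-8, -6] — satisfied.
6. a^2 + g^2 = (-6)^2 + 4^2 = 36 + 16 = 52 — satisfied.
7. c = 5 = 5 (first disjunct) — satisfied.
8. c = 5 is odd — satisfied.
9. |4 - (-11)| = 15 — satisfied.
10. b - g = -6 - 4 = -10, not -9 — violated.

No — constraints 2, 10 are not satisfied.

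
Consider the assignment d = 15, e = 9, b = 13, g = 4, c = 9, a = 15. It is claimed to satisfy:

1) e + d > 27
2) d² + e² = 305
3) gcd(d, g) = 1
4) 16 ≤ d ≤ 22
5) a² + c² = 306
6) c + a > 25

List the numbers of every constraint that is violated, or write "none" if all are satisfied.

The assignment fails constraints 1, 2, 4, and 6.

1) e + d = 9 + 15 = 24; 24 ≤ 27, bound 27 not met — fails.
2) d² + e² = 15² + 9² = 225 + 81 = 306, not 305 — fails.
3) gcd(15, 4) = 1 — holds.
4) d = 15 is outside [16, 22] — fails.
5) a² + c² = 15² + 9² = 225 + 81 = 306 — holds.
6) c + a = 9 + 15 = 24; 24 ≤ 25, bound 25 not met — fails.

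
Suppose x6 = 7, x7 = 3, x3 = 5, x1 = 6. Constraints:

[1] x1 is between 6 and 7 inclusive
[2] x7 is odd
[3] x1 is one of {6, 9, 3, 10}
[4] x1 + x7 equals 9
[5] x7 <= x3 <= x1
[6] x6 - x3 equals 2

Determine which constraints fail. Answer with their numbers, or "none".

No violations.

[1] x1 = 6 lies in [6, 7] — OK.
[2] x7 = 3 is odd — OK.
[3] x1 = 6 is in {6, 9, 3, 10} — OK.
[4] x1 + x7 = 6 + 3 = 9 — OK.
[5] values 3 <= 5 <= 6 — OK.
[6] x6 - x3 = 7 - 5 = 2 — OK.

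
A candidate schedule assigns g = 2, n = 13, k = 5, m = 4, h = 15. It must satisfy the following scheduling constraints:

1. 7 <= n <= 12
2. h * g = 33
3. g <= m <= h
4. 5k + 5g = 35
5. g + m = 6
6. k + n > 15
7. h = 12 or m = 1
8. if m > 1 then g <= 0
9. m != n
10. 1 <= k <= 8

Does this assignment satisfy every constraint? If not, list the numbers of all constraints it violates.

Violated: 1, 2, 7, 8.

1. n = 13 is outside [7, 12]  fails
2. h * g = 15 * 2 = 30, not 33  fails
3. values 2 <= 4 <= 15  holds
4. 5k + 5g = 5(5) + 5(2) = 35  holds
5. g + m = 2 + 4 = 6  holds
6. k + n = 5 + 13 = 18; 18 > 15  holds
7. h = 15 ≠ 12 and m = 4 ≠ 1; both disjuncts false  fails
8. m = 4 > 1, so we need g ≤ 0; but g = 2 > 0  fails
9. m = 4, n = 13; distinct  holds
10. k = 5 lies in [1, 8]  holds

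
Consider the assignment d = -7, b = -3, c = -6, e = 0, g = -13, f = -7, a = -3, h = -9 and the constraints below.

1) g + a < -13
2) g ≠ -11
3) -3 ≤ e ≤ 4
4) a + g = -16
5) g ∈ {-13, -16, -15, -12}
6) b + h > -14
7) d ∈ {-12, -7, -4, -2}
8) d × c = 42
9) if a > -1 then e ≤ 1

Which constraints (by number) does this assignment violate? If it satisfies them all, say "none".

1) g + a = -13 + (-3) = -16; -16 < -13  ✔
2) g = -13, and -13 ≠ -11  ✔
3) e = 0 lies in [-3, 4]  ✔
4) a + g = -3 + (-13) = -16  ✔
5) g = -13 is in {-13, -16, -15, -12}  ✔
6) b + h = -3 + (-9) = -12; -12 > -14  ✔
7) d = -7 is in {-12, -7, -4, -2}  ✔
8) d × c = -7 × (-6) = 42  ✔
9) a = -3, not > -1; antecedent false, conditional vacuously true  ✔

Yes — all constraints hold.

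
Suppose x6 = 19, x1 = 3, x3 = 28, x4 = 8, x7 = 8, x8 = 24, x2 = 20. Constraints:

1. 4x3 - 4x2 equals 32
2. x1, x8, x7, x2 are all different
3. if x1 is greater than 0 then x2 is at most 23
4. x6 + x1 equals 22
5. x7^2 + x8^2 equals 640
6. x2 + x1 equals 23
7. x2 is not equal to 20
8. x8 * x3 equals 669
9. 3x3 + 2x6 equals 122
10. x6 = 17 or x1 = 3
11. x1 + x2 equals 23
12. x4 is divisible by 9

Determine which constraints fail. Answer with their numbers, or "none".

No — constraints 7, 8, and 12 are not satisfied.

1. 4x3 - 4x2 = 4(28) - 4(20) = 32 — OK.
2. values 3, 24, 8, 20 are pairwise distinct — OK.
3. x1 = 3 > 0, so we need x2 ≤ 23; x2 = 20 ≤ 23 — OK.
4. x6 + x1 = 19 + 3 = 22 — OK.
5. x7^2 + x8^2 = 8^2 + 24^2 = 64 + 576 = 640 — OK.
6. x2 + x1 = 20 + 3 = 23 — OK.
7. x2 = 20, but 20 is required to differ — violated.
8. x8 * x3 = 24 * 28 = 672, not 669 — violated.
9. 3x3 + 2x6 = 3(28) + 2(19) = 122 — OK.
10. x6 = 19 ≠ 17, but x1 = 3 = 3 (second disjunct) — OK.
11. x1 + x2 = 3 + 20 = 23 — OK.
12. 8 = 9*0 + 8, so 9 does not divide 8 — violated.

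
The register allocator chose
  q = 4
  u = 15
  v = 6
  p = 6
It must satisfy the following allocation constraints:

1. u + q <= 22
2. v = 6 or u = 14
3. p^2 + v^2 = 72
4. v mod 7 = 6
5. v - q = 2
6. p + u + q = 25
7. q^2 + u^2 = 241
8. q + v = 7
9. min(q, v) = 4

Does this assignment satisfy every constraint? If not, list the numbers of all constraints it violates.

1. u + q = 15 + 4 = 19; 19 ≤ 22  ✓
2. v = 6 = 6 (first disjunct)  ✓
3. p^2 + v^2 = 6^2 + 6^2 = 36 + 36 = 72  ✓
4. 6 mod 7 = 6  ✓
5. v - q = 6 - 4 = 2  ✓
6. p + u + q = 6 + 15 + 4 = 25  ✓
7. q^2 + u^2 = 4^2 + 15^2 = 16 + 225 = 241  ✓
8. q + v = 4 + 6 = 10, not 7  ✗
9. min(4, 6) = 4  ✓

Constraint 8 is violated.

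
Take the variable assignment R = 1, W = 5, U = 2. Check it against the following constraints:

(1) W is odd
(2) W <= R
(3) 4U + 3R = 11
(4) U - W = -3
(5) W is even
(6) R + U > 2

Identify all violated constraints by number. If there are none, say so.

(1) W = 5 is odd  ✔
(2) W = 5, R = 1; 5 > 1 (want ≤)  ✘
(3) 4U + 3R = 4(2) + 3(1) = 11  ✔
(4) U - W = 2 - 5 = -3  ✔
(5) W = 5 is odd  ✘
(6) R + U = 1 + 2 = 3; 3 > 2  ✔

The assignment fails constraints 2, 5.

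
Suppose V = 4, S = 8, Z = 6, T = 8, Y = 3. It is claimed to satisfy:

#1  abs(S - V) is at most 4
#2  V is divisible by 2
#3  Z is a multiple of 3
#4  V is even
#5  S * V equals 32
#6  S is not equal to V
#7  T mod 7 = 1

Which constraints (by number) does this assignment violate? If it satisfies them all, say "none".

None — every constraint holds.

#1 abs(8 - 4) = 4; 4 ≤ 4 — holds.
#2 4 / 2 = 2, so 2 divides 4 — holds.
#3 6 / 3 = 2, so 3 divides 6 — holds.
#4 V = 4 is even — holds.
#5 S * V = 8 * 4 = 32 — holds.
#6 S = 8, V = 4; distinct — holds.
#7 8 mod 7 = 1 — holds.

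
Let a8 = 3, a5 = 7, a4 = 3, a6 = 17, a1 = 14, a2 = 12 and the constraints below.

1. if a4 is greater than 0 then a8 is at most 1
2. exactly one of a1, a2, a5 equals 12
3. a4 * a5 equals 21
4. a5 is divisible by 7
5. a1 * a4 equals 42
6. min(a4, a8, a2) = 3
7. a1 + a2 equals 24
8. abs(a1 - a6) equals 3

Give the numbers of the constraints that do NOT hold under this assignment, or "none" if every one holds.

Constraints 1 and 7 are violated.

1. a4 = 3 > 0, so we need a8 ≤ 1; but a8 = 3 > 1 — fails.
2. a1=14, a2=12, a5=7; 1 of them equals 12 — holds.
3. a4 * a5 = 3 * 7 = 21 — holds.
4. 7 / 7 = 1, so 7 divides 7 — holds.
5. a1 * a4 = 14 * 3 = 42 — holds.
6. min(3, 3, 12) = 3 — holds.
7. a1 + a2 = 14 + 12 = 26, not 24 — fails.
8. abs(14 - 17) = 3 — holds.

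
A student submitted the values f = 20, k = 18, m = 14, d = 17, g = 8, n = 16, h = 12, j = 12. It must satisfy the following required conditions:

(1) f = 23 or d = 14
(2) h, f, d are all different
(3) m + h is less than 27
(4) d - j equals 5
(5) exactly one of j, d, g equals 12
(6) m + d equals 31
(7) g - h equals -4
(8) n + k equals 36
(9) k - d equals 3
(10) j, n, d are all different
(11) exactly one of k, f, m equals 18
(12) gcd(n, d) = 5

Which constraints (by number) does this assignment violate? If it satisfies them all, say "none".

Constraints 1, 8, 9, and 12 do not hold.

(1) f = 20 ≠ 23 and d = 17 ≠ 14; both disjuncts false  false
(2) values 12, 20, 17 are pairwise distinct  true
(3) m + h = 14 + 12 = 26; 26 < 27  true
(4) d - j = 17 - 12 = 5  true
(5) j=12, d=17, g=8; 1 of them equals 12  true
(6) m + d = 14 + 17 = 31  true
(7) g - h = 8 - 12 = -4  true
(8) n + k = 16 + 18 = 34, not 36  false
(9) k - d = 18 - 17 = 1, not 3  false
(10) values 12, 16, 17 are pairwise distinct  true
(11) k=18, f=20, m=14; 1 of them equals 18  true
(12) gcd(16, 17) = 1, not 5  false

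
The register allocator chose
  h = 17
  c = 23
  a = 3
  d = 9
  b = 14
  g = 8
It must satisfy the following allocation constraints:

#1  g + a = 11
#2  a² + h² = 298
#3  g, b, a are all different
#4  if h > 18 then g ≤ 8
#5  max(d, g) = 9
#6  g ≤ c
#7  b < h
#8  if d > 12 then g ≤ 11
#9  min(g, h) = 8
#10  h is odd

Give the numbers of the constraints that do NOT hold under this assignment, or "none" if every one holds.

All constraints are satisfied.

#1 g + a = 8 + 3 = 11 — holds.
#2 a² + h² = 3² + 17² = 9 + 289 = 298 — holds.
#3 values 8, 14, 3 are pairwise distinct — holds.
#4 h = 17, not > 18; antecedent false, conditional vacuously true — holds.
#5 max(9, 8) = 9 — holds.
#6 g = 8, c = 23; 8 ≤ 23 — holds.
#7 b = 14, h = 17; 14 < 17 — holds.
#8 d = 9, not > 12; antecedent false, conditional vacuously true — holds.
#9 min(8, 17) = 8 — holds.
#10 h = 17 is odd — holds.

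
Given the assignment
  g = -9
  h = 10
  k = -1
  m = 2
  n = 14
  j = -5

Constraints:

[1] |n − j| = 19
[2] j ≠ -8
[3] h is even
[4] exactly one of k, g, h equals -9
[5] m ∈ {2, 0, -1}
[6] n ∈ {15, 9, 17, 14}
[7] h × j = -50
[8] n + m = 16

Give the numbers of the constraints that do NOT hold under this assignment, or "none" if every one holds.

All constraints are satisfied.

[1] |14 − (-5)| = 19  yes
[2] j = -5, and -5 ≠ -8  yes
[3] h = 10 is even  yes
[4] k=-1, g=-9, h=10; 1 of them equals -9  yes
[5] m = 2 is in {2, 0, -1}  yes
[6] n = 14 is in {15, 9, 17, 14}  yes
[7] h × j = 10 × (-5) = -50  yes
[8] n + m = 14 + 2 = 16  yes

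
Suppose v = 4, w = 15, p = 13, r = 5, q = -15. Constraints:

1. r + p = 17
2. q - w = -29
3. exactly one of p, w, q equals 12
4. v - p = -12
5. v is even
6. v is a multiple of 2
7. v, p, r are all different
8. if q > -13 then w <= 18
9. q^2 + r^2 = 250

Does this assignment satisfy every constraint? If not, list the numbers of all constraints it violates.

1. r + p = 5 + 13 = 18, not 17 — fails.
2. q - w = -15 - 15 = -30, not -29 — fails.
3. p=13, w=15, q=-15; 0 of them equal 12, not exactly one — fails.
4. v - p = 4 - 13 = -9, not -12 — fails.
5. v = 4 is even — holds.
6. 4 / 2 = 2, so 2 divides 4 — holds.
7. values 4, 13, 5 are pairwise distinct — holds.
8. q = -15, not > -13; antecedent false, conditional vacuously true — holds.
9. q^2 + r^2 = (-15)^2 + 5^2 = 225 + 25 = 250 — holds.

Violated: 1, 2, 3, 4.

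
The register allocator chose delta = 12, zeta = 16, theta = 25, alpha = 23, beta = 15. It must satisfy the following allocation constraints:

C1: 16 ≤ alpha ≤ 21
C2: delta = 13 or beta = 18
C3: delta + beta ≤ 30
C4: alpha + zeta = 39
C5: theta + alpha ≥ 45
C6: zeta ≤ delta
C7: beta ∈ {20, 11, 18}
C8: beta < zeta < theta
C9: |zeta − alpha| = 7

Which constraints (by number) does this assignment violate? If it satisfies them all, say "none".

Constraints 1, 2, 6, and 7 do not hold.

C1: alpha = 23 is outside [16, 21]  false
C2: delta = 12 ≠ 13 and beta = 15 ≠ 18; both disjuncts false  false
C3: delta + beta = 12 + 15 = 27; 27 ≤ 30  true
C4: alpha + zeta = 23 + 16 = 39  true
C5: theta + alpha = 25 + 23 = 48; 48 ≥ 45  true
C6: zeta = 16, delta = 12; 16 > 12 (want ≤)  false
C7: beta = 15 is not in {20, 11, 18}  false
C8: values 15 < 16 < 25  true
C9: |16 − 23| = 7  true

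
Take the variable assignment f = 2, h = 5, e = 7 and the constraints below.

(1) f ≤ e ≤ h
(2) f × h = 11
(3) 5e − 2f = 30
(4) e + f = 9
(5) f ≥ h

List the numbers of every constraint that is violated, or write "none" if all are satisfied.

Constraints 1, 2, 3, and 5 do not hold.

(1) values 2, 7, 5; e = 7 is not ≤ h = 5  ✘
(2) f × h = 2 × 5 = 10, not 11  ✘
(3) 5e − 2f = 5(7) − 2(2) = 31, not 30  ✘
(4) e + f = 7 + 2 = 9  ✔
(5) f = 2, h = 5; 2 < 5 (want ≥)  ✘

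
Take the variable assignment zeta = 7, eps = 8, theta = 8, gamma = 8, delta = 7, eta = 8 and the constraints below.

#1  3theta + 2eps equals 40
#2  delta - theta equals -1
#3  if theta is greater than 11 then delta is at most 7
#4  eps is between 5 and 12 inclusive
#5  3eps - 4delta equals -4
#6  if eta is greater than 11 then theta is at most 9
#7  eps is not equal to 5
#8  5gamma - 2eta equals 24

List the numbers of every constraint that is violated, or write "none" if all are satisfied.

No violations.

#1 3theta + 2eps = 3(8) + 2(8) = 40 — OK.
#2 delta - theta = 7 - 8 = -1 — OK.
#3 theta = 8, not > 11; antecedent false, conditional vacuously true — OK.
#4 eps = 8 lies in [5, 12] — OK.
#5 3eps - 4delta = 3(8) - 4(7) = -4 — OK.
#6 eta = 8, not > 11; antecedent false, conditional vacuously true — OK.
#7 eps = 8, and 8 ≠ 5 — OK.
#8 5gamma - 2eta = 5(8) - 2(8) = 24 — OK.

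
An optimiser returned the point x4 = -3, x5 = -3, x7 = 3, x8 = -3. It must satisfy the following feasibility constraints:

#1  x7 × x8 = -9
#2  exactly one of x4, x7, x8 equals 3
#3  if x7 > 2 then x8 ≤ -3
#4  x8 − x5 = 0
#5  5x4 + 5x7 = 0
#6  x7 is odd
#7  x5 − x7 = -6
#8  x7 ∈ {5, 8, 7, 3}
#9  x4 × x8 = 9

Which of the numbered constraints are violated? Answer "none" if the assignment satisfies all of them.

Yes — all constraints hold.

#1 x7 × x8 = 3 × (-3) = -9 — satisfied.
#2 x4=-3, x7=3, x8=-3; 1 of them equals 3 — satisfied.
#3 x7 = 3 > 2, so we need x8 ≤ -3; x8 = -3 ≤ -3 — satisfied.
#4 x8 − x5 = -3 − (-3) = 0 — satisfied.
#5 5x4 + 5x7 = 5(-3) + 5(3) = 0 — satisfied.
#6 x7 = 3 is odd — satisfied.
#7 x5 − x7 = -3 − 3 = -6 — satisfied.
#8 x7 = 3 is in {5, 8, 7, 3} — satisfied.
#9 x4 × x8 = -3 × (-3) = 9 — satisfied.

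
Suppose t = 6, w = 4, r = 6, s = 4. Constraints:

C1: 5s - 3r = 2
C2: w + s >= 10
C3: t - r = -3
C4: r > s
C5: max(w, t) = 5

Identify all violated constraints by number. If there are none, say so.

C1: 5s - 3r = 5(4) - 3(6) = 2 — OK.
C2: w + s = 4 + 4 = 8; 8 < 10, bound 10 not met — violated.
C3: t - r = 6 - 6 = 0, not -3 — violated.
C4: r = 6, s = 4; 6 > 4 — OK.
C5: max(4, 6) = 6, not 5 — violated.

Constraints 2, 3, and 5 do not hold.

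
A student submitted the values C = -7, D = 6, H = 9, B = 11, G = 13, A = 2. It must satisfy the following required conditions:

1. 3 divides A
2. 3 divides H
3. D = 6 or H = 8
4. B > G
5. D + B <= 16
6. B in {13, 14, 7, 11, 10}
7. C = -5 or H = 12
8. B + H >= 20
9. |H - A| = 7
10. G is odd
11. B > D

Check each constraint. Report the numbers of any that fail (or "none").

1. 2 = 3*0 + 2, so 3 does not divide 2 — fails.
2. 9 / 3 = 3, so 3 divides 9 — holds.
3. D = 6 = 6 (first disjunct) — holds.
4. B = 11, G = 13; 11 ≤ 13 (want >) — fails.
5. D + B = 6 + 11 = 17; 17 > 16, bound 16 not met — fails.
6. B = 11 is in {13, 14, 7, 11, 10} — holds.
7. C = -7 ≠ -5 and H = 9 ≠ 12; both disjuncts false — fails.
8. B + H = 11 + 9 = 20; 20 ≥ 20 — holds.
9. |9 - 2| = 7 — holds.
10. G = 13 is odd — holds.
11. B = 11, D = 6; 11 > 6 — holds.

No — constraints 1, 4, 5, 7 are not satisfied.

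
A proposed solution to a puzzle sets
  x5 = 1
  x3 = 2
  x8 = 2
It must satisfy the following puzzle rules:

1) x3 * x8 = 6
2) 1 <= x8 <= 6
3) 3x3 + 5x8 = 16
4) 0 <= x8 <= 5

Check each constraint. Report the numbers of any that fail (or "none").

1) x3 * x8 = 2 * 2 = 4, not 6 — does not hold.
2) x8 = 2 lies in [1, 6] — holds.
3) 3x3 + 5x8 = 3(2) + 5(2) = 16 — holds.
4) x8 = 2 lies in [0, 5] — holds.

Constraint 1 does not hold.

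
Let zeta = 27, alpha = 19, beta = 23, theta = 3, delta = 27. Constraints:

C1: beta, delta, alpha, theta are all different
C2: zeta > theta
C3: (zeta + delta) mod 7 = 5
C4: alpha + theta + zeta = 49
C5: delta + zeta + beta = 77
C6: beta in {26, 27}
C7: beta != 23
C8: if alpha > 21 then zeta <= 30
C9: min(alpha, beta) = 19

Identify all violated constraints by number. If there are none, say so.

Constraints 6 and 7 do not hold.

C1: values 23, 27, 19, 3 are pairwise distinct  holds
C2: zeta = 27, theta = 3; 27 > 3  holds
C3: zeta + delta = 54; 54 mod 7 = 5  holds
C4: alpha + theta + zeta = 19 + 3 + 27 = 49  holds
C5: delta + zeta + beta = 27 + 27 + 23 = 77  holds
C6: beta = 23 is not in {26, 27}  fails
C7: beta = 23, but 23 is required to differ  fails
C8: alpha = 19, not > 21; antecedent false, conditional vacuously true  holds
C9: min(19, 23) = 19  holds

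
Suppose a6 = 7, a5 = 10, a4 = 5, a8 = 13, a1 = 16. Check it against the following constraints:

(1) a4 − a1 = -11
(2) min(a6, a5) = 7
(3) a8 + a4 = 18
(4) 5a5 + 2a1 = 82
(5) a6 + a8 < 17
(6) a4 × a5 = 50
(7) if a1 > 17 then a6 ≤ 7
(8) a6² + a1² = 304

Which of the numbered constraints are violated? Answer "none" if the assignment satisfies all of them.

Constraints 5 and 8 are violated.

(1) a4 − a1 = 5 − 16 = -11  OK
(2) min(7, 10) = 7  OK
(3) a8 + a4 = 13 + 5 = 18  OK
(4) 5a5 + 2a1 = 5(10) + 2(16) = 82  OK
(5) a6 + a8 = 7 + 13 = 20; 20 ≥ 17, bound 17 not met  FAIL
(6) a4 × a5 = 5 × 10 = 50  OK
(7) a1 = 16, not > 17; antecedent false, conditional vacuously true  OK
(8) a6² + a1² = 7² + 16² = 49 + 256 = 305, not 304  FAIL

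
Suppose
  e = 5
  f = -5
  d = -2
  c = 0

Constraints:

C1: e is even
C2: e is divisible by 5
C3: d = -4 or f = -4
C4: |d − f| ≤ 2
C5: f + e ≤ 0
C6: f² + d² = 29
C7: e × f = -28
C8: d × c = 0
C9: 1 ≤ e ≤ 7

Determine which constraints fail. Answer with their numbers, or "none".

Constraints 1, 3, 4, and 7 are violated.

C1: e = 5 is odd — violated.
C2: 5 / 5 = 1, so 5 divides 5 — OK.
C3: d = -2 ≠ -4 and f = -5 ≠ -4; both disjuncts false — violated.
C4: |-2 − (-5)| = 3; 3 > 2, exceeds bound 2 — violated.
C5: f + e = -5 + 5 = 0; 0 ≤ 0 — OK.
C6: f² + d² = (-5)² + (-2)² = 25 + 4 = 29 — OK.
C7: e × f = 5 × (-5) = -25, not -28 — violated.
C8: d × c = -2 × 0 = 0 — OK.
C9: e = 5 lies in [1, 7] — OK.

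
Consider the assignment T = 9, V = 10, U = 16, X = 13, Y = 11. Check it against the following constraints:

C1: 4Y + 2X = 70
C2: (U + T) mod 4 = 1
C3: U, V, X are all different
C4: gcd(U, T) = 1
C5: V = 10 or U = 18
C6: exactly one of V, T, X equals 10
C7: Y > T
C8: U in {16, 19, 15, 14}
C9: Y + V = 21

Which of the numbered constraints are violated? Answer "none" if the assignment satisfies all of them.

All constraints are satisfied.

C1: 4Y + 2X = 4(11) + 2(13) = 70  holds
C2: U + T = 25; 25 mod 4 = 1  holds
C3: values 16, 10, 13 are pairwise distinct  holds
C4: gcd(16, 9) = 1  holds
C5: V = 10 = 10 (first disjunct)  holds
C6: V=10, T=9, X=13; 1 of them equals 10  holds
C7: Y = 11, T = 9; 11 > 9  holds
C8: U = 16 is in {16, 19, 15, 14}  holds
C9: Y + V = 11 + 10 = 21  holds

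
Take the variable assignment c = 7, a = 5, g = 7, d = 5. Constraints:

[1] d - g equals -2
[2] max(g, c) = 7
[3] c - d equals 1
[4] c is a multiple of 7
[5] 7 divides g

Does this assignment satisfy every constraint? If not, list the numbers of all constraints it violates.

Constraint 3 is violated.

[1] d - g = 5 - 7 = -2  ✔
[2] max(7, 7) = 7  ✔
[3] c - d = 7 - 5 = 2, not 1  ✘
[4] 7 / 7 = 1, so 7 divides 7  ✔
[5] 7 / 7 = 1, so 7 divides 7  ✔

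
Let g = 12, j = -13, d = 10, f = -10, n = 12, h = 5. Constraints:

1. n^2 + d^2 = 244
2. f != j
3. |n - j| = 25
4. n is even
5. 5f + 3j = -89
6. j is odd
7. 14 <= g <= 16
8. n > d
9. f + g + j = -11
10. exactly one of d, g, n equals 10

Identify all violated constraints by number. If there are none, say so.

Constraint 7 does not hold.

1. n^2 + d^2 = 12^2 + 10^2 = 144 + 100 = 244 — holds.
2. f = -10, j = -13; distinct — holds.
3. |12 - (-13)| = 25 — holds.
4. n = 12 is even — holds.
5. 5f + 3j = 5(-10) + 3(-13) = -89 — holds.
6. j = -13 is odd — holds.
7. g = 12 is outside [14, 16] — does not hold.
8. n = 12, d = 10; 12 > 10 — holds.
9. f + g + j = -10 + 12 + (-13) = -11 — holds.
10. d=10, g=12, n=12; 1 of them equals 10 — holds.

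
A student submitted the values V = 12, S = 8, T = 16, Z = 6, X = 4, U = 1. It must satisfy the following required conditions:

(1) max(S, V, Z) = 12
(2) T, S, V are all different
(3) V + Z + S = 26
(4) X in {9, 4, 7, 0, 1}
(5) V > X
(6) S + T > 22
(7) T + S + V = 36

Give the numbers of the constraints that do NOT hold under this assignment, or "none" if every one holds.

(1) max(8, 12, 6) = 12 — satisfied.
(2) values 16, 8, 12 are pairwise distinct — satisfied.
(3) V + Z + S = 12 + 6 + 8 = 26 — satisfied.
(4) X = 4 is in {9, 4, 7, 0, 1} — satisfied.
(5) V = 12, X = 4; 12 > 4 — satisfied.
(6) S + T = 8 + 16 = 24; 24 > 22 — satisfied.
(7) T + S + V = 16 + 8 + 12 = 36 — satisfied.

All constraints are satisfied.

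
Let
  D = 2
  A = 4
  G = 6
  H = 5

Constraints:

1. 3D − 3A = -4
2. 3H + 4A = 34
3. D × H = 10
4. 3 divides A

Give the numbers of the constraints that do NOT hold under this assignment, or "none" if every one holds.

Constraints 1, 2, 4 are violated.

1. 3D − 3A = 3(2) − 3(4) = -6, not -4  false
2. 3H + 4A = 3(5) + 4(4) = 31, not 34  false
3. D × H = 2 × 5 = 10  true
4. 4 = 3×1 + 1, so 3 does not divide 4  false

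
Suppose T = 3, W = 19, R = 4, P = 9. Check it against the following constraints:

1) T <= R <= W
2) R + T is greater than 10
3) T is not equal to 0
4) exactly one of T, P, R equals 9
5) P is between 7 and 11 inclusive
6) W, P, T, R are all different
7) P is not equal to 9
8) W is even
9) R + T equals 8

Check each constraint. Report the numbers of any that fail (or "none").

1) values 3 <= 4 <= 19  yes
2) R + T = 4 + 3 = 7; 7 ≤ 10, bound 10 not met  no
3) T = 3, and 3 ≠ 0  yes
4) T=3, P=9, R=4; 1 of them equals 9  yes
5) P = 9 lies in [7, 11]  yes
6) values 19, 9, 3, 4 are pairwise distinct  yes
7) P = 9, but 9 is required to differ  no
8) W = 19 is odd  no
9) R + T = 4 + 3 = 7, not 8  no

No — constraints 2, 7, 8, and 9 are not satisfied.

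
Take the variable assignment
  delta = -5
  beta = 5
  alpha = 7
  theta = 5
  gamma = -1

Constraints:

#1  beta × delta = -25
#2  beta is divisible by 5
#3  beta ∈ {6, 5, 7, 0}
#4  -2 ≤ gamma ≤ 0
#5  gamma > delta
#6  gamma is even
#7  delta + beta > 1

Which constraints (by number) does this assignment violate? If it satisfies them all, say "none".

The assignment fails constraints 6, 7.

#1 beta × delta = 5 × (-5) = -25 — OK.
#2 5 / 5 = 1, so 5 divides 5 — OK.
#3 beta = 5 is in {6, 5, 7, 0} — OK.
#4 gamma = -1 lies in [-2, 0] — OK.
#5 gamma = -1, delta = -5; -1 > -5 — OK.
#6 gamma = -1 is odd — violated.
#7 delta + beta = -5 + 5 = 0; 0 ≤ 1, bound 1 not met — violated.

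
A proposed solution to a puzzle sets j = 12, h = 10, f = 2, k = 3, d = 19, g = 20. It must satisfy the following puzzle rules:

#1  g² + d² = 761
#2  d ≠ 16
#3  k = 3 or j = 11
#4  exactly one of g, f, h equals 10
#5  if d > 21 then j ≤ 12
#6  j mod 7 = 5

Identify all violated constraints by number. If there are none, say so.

All constraints are satisfied.

#1 g² + d² = 20² + 19² = 400 + 361 = 761 — holds.
#2 d = 19, and 19 ≠ 16 — holds.
#3 k = 3 = 3 (first disjunct) — holds.
#4 g=20, f=2, h=10; 1 of them equals 10 — holds.
#5 d = 19, not > 21; antecedent false, conditional vacuously true — holds.
#6 12 mod 7 = 5 — holds.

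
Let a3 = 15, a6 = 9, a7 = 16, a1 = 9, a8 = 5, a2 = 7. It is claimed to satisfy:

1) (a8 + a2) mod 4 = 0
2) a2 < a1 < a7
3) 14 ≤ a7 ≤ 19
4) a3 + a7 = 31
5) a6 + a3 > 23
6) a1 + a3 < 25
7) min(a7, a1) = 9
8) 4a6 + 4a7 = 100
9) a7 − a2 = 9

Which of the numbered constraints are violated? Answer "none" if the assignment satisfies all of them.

1) a8 + a2 = 12; 12 mod 4 = 0 — satisfied.
2) values 7 < 9 < 16 — satisfied.
3) a7 = 16 lies in [14, 19] — satisfied.
4) a3 + a7 = 15 + 16 = 31 — satisfied.
5) a6 + a3 = 9 + 15 = 24; 24 > 23 — satisfied.
6) a1 + a3 = 9 + 15 = 24; 24 < 25 — satisfied.
7) min(16, 9) = 9 — satisfied.
8) 4a6 + 4a7 = 4(9) + 4(16) = 100 — satisfied.
9) a7 − a2 = 16 − 7 = 9 — satisfied.

The assignment satisfies every constraint.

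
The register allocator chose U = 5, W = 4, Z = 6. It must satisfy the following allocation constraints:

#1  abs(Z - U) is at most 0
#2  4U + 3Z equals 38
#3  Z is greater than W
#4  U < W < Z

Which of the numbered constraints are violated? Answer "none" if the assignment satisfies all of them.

The assignment fails constraints 1, 4.

#1 abs(6 - 5) = 1; 1 > 0, exceeds bound 0  FAIL
#2 4U + 3Z = 4(5) + 3(6) = 38  OK
#3 Z = 6, W = 4; 6 > 4  OK
#4 values 5, 4, 6; U = 5 is not < W = 4  FAIL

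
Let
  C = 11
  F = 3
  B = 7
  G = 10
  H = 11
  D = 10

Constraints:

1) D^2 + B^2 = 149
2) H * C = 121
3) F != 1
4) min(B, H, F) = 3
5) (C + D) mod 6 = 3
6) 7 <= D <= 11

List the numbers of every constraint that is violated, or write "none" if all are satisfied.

The assignment satisfies every constraint.

1) D^2 + B^2 = 10^2 + 7^2 = 100 + 49 = 149  ✓
2) H * C = 11 * 11 = 121  ✓
3) F = 3, and 3 ≠ 1  ✓
4) min(7, 11, 3) = 3  ✓
5) C + D = 21; 21 mod 6 = 3  ✓
6) D = 10 lies in [7, 11]  ✓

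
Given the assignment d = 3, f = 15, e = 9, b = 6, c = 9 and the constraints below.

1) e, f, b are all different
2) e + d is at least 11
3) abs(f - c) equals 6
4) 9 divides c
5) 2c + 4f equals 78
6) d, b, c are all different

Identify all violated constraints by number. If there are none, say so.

1) values 9, 15, 6 are pairwise distinct  ✔
2) e + d = 9 + 3 = 12; 12 ≥ 11  ✔
3) abs(15 - 9) = 6  ✔
4) 9 / 9 = 1, so 9 divides 9  ✔
5) 2c + 4f = 2(9) + 4(15) = 78  ✔
6) values 3, 6, 9 are pairwise distinct  ✔

No violations.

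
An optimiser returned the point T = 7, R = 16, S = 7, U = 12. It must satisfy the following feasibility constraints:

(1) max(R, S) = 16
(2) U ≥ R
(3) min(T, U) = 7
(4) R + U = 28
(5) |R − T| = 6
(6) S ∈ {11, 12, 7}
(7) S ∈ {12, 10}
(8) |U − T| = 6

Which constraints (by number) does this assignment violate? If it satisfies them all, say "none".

Constraints 2, 5, 7, and 8 do not hold.

(1) max(16, 7) = 16  ✓
(2) U = 12, R = 16; 12 < 16 (want ≥)  ✗
(3) min(7, 12) = 7  ✓
(4) R + U = 16 + 12 = 28  ✓
(5) |16 − 7| = 9, not 6  ✗
(6) S = 7 is in {11, 12, 7}  ✓
(7) S = 7 is not in {12, 10}  ✗
(8) |12 − 7| = 5, not 6  ✗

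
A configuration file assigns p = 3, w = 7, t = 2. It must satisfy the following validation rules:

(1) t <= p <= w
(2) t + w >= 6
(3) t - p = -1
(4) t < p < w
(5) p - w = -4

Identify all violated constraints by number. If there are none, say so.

(1) values 2 <= 3 <= 7  holds
(2) t + w = 2 + 7 = 9; 9 ≥ 6  holds
(3) t - p = 2 - 3 = -1  holds
(4) values 2 < 3 < 7  holds
(5) p - w = 3 - 7 = -4  holds

No violations.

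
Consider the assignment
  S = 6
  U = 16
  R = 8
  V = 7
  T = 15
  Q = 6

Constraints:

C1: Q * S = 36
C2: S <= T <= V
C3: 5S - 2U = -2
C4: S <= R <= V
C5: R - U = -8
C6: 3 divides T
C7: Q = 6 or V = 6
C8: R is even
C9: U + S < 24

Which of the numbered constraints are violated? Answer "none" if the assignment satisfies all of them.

C1: Q * S = 6 * 6 = 36 — holds.
C2: values 6, 15, 7; T = 15 is not <= V = 7 — does not hold.
C3: 5S - 2U = 5(6) - 2(16) = -2 — holds.
C4: values 6, 8, 7; R = 8 is not <= V = 7 — does not hold.
C5: R - U = 8 - 16 = -8 — holds.
C6: 15 / 3 = 5, so 3 divides 15 — holds.
C7: Q = 6 = 6 (first disjunct) — holds.
C8: R = 8 is even — holds.
C9: U + S = 16 + 6 = 22; 22 < 24 — holds.

Violated: 2 and 4.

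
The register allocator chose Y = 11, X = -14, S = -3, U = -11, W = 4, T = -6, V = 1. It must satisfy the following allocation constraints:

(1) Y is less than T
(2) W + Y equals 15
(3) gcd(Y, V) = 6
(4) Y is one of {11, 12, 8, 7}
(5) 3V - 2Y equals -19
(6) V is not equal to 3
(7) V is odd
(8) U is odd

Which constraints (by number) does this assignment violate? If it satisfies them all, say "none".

(1) Y = 11, T = -6; 11 ≥ -6 (want <)  ✗
(2) W + Y = 4 + 11 = 15  ✓
(3) gcd(11, 1) = 1, not 6  ✗
(4) Y = 11 is in {11, 12, 8, 7}  ✓
(5) 3V - 2Y = 3(1) - 2(11) = -19  ✓
(6) V = 1, and 1 ≠ 3  ✓
(7) V = 1 is odd  ✓
(8) U = -11 is odd  ✓

No — constraints 1, 3 are not satisfied.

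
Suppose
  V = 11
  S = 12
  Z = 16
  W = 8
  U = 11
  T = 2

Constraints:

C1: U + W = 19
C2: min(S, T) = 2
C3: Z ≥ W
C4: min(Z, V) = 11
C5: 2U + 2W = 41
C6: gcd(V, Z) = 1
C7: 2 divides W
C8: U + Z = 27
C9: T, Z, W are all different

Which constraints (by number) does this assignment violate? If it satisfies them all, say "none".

The assignment fails constraint 5.

C1: U + W = 11 + 8 = 19  true
C2: min(12, 2) = 2  true
C3: Z = 16, W = 8; 16 ≥ 8  true
C4: min(16, 11) = 11  true
C5: 2U + 2W = 2(11) + 2(8) = 38, not 41  false
C6: gcd(11, 16) = 1  true
C7: 8 / 2 = 4, so 2 divides 8  true
C8: U + Z = 11 + 16 = 27  true
C9: values 2, 16, 8 are pairwise distinct  true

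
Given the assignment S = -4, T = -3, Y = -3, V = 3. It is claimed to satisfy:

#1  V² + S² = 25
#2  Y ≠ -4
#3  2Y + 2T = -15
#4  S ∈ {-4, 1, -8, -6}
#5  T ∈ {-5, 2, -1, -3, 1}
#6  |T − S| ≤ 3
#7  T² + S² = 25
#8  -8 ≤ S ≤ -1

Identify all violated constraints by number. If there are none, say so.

#1 V² + S² = 3² + (-4)² = 9 + 16 = 25  holds
#2 Y = -3, and -3 ≠ -4  holds
#3 2Y + 2T = 2(-3) + 2(-3) = -12, not -15  fails
#4 S = -4 is in {-4, 1, -8, -6}  holds
#5 T = -3 is in {-5, 2, -1, -3, 1}  holds
#6 |-3 − (-4)| = 1; 1 ≤ 3  holds
#7 T² + S² = (-3)² + (-4)² = 9 + 16 = 25  holds
#8 S = -4 lies in [-8, -1]  holds

The assignment fails constraint 3.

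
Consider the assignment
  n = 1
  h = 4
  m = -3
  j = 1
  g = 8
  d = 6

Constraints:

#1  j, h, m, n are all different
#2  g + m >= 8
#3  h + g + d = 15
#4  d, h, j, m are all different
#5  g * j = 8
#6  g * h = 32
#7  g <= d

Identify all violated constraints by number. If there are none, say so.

Constraints 1, 2, 3, and 7 are violated.

#1 j = n = 1, not all different — does not hold.
#2 g + m = 8 + (-3) = 5; 5 < 8, bound 8 not met — does not hold.
#3 h + g + d = 4 + 8 + 6 = 18, not 15 — does not hold.
#4 values 6, 4, 1, -3 are pairwise distinct — holds.
#5 g * j = 8 * 1 = 8 — holds.
#6 g * h = 8 * 4 = 32 — holds.
#7 g = 8, d = 6; 8 > 6 (want ≤) — does not hold.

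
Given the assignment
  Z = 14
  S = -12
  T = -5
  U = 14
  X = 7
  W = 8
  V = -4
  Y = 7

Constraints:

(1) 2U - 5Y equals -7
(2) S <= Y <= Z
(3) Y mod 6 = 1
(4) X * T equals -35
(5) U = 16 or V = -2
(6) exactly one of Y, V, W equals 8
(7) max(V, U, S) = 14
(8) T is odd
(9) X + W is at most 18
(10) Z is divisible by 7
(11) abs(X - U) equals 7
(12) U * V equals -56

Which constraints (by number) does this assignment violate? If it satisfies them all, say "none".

(1) 2U - 5Y = 2(14) - 5(7) = -7 — satisfied.
(2) values -12 <= 7 <= 14 — satisfied.
(3) 7 mod 6 = 1 — satisfied.
(4) X * T = 7 * (-5) = -35 — satisfied.
(5) U = 14 ≠ 16 and V = -4 ≠ -2; both disjuncts false — violated.
(6) Y=7, V=-4, W=8; 1 of them equals 8 — satisfied.
(7) max(-4, 14, -12) = 14 — satisfied.
(8) T = -5 is odd — satisfied.
(9) X + W = 7 + 8 = 15; 15 ≤ 18 — satisfied.
(10) 14 / 7 = 2, so 7 divides 14 — satisfied.
(11) abs(7 - 14) = 7 — satisfied.
(12) U * V = 14 * (-4) = -56 — satisfied.

Violated: 5.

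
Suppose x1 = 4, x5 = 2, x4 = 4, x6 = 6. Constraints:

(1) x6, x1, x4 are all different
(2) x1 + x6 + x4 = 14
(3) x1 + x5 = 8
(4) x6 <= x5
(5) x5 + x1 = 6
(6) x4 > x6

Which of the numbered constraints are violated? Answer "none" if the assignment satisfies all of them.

(1) x1 = x4 = 4, not all different  false
(2) x1 + x6 + x4 = 4 + 6 + 4 = 14  true
(3) x1 + x5 = 4 + 2 = 6, not 8  false
(4) x6 = 6, x5 = 2; 6 > 2 (want ≤)  false
(5) x5 + x1 = 2 + 4 = 6  true
(6) x4 = 4, x6 = 6; 4 ≤ 6 (want >)  false

Constraints 1, 3, 4, and 6 do not hold.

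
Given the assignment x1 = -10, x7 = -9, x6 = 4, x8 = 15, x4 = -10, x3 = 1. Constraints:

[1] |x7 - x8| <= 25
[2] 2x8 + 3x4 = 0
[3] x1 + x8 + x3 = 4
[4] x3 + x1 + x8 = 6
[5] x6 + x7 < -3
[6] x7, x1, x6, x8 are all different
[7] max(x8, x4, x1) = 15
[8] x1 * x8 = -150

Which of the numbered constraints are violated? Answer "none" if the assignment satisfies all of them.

No — constraint 3 is not satisfied.

[1] |-9 - 15| = 24; 24 ≤ 25  OK
[2] 2x8 + 3x4 = 2(15) + 3(-10) = 0  OK
[3] x1 + x8 + x3 = -10 + 15 + 1 = 6, not 4  FAIL
[4] x3 + x1 + x8 = 1 + (-10) + 15 = 6  OK
[5] x6 + x7 = 4 + (-9) = -5; -5 < -3  OK
[6] values -9, -10, 4, 15 are pairwise distinct  OK
[7] max(15, -10, -10) = 15  OK
[8] x1 * x8 = -10 * 15 = -150  OK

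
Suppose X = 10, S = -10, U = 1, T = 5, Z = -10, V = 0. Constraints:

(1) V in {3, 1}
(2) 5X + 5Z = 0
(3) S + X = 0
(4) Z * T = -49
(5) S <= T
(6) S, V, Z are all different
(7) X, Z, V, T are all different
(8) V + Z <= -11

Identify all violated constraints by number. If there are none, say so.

(1) V = 0 is not in {3, 1} — does not hold.
(2) 5X + 5Z = 5(10) + 5(-10) = 0 — holds.
(3) S + X = -10 + 10 = 0 — holds.
(4) Z * T = -10 * 5 = -50, not -49 — does not hold.
(5) S = -10, T = 5; -10 ≤ 5 — holds.
(6) S = Z = -10, not all different — does not hold.
(7) values 10, -10, 0, 5 are pairwise distinct — holds.
(8) V + Z = 0 + (-10) = -10; -10 > -11, bound -11 not met — does not hold.

Violated: 1, 4, 6, 8.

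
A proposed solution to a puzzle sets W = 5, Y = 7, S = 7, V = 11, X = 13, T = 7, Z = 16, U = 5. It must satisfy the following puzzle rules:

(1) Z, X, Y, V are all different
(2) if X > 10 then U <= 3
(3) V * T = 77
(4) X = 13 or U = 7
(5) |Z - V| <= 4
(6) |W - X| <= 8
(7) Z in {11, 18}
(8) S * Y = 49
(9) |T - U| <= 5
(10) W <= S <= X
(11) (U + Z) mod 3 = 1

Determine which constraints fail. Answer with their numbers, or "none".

(1) values 16, 13, 7, 11 are pairwise distinct  yes
(2) X = 13 > 10, so we need U ≤ 3; but U = 5 > 3  no
(3) V * T = 11 * 7 = 77  yes
(4) X = 13 = 13 (first disjunct)  yes
(5) |16 - 11| = 5; 5 > 4, exceeds bound 4  no
(6) |5 - 13| = 8; 8 ≤ 8  yes
(7) Z = 16 is not in {11, 18}  no
(8) S * Y = 7 * 7 = 49  yes
(9) |7 - 5| = 2; 2 ≤ 5  yes
(10) values 5 <= 7 <= 13  yes
(11) U + Z = 21; 21 mod 3 = 0, not 1  no

Constraints 2, 5, 7, and 11 are violated.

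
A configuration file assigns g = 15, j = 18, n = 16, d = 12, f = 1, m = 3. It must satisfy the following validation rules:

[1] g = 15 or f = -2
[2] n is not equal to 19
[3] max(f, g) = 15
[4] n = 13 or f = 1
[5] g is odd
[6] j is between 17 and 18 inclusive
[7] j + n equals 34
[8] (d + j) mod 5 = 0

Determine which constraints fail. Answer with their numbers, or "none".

All constraints are satisfied.

[1] g = 15 = 15 (first disjunct)  holds
[2] n = 16, and 16 ≠ 19  holds
[3] max(1, 15) = 15  holds
[4] n = 16 ≠ 13, but f = 1 = 1 (second disjunct)  holds
[5] g = 15 is odd  holds
[6] j = 18 lies in [17, 18]  holds
[7] j + n = 18 + 16 = 34  holds
[8] d + j = 30; 30 mod 5 = 0  holds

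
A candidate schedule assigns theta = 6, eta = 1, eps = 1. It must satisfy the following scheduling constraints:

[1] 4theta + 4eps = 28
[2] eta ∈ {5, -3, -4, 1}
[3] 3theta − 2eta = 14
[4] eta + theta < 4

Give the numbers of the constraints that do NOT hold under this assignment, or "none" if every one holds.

[1] 4theta + 4eps = 4(6) + 4(1) = 28  OK
[2] eta = 1 is in {5, -3, -4, 1}  OK
[3] 3theta − 2eta = 3(6) − 2(1) = 16, not 14  FAIL
[4] eta + theta = 1 + 6 = 7; 7 ≥ 4, bound 4 not met  FAIL

No — constraints 3 and 4 are not satisfied.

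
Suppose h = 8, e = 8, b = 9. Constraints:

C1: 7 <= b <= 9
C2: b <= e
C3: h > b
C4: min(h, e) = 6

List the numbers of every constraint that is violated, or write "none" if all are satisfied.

C1: b = 9 lies in [7, 9]  holds
C2: b = 9, e = 8; 9 > 8 (want ≤)  fails
C3: h = 8, b = 9; 8 ≤ 9 (want >)  fails
C4: min(8, 8) = 8, not 6  fails

The assignment fails constraints 2, 3, and 4.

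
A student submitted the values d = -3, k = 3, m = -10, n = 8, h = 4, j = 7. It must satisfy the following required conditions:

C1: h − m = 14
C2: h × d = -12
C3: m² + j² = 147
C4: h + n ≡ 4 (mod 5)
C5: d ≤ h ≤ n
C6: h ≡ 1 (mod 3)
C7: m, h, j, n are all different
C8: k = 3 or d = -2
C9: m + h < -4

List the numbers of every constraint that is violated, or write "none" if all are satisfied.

Constraints 3, 4 are violated.

C1: h − m = 4 − (-10) = 14  ✓
C2: h × d = 4 × (-3) = -12  ✓
C3: m² + j² = (-10)² + 7² = 100 + 49 = 149, not 147  ✗
C4: h + n = 12; 12 mod 5 = 2, not 4  ✗
C5: values -3 ≤ 4 ≤ 8  ✓
C6: 4 mod 3 = 1  ✓
C7: values -10, 4, 7, 8 are pairwise distinct  ✓
C8: k = 3 = 3 (first disjunct)  ✓
C9: m + h = -10 + 4 = -6; -6 < -4  ✓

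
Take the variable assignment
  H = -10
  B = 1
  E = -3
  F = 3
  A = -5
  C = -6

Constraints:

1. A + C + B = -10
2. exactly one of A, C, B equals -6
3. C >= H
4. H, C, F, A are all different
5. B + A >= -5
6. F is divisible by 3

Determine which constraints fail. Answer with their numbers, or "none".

1. A + C + B = -5 + (-6) + 1 = -10  true
2. A=-5, C=-6, B=1; 1 of them equals -6  true
3. C = -6, H = -10; -6 ≥ -10  true
4. values -10, -6, 3, -5 are pairwise distinct  true
5. B + A = 1 + (-5) = -4; -4 ≥ -5  true
6. 3 / 3 = 1, so 3 divides 3  true

All constraints are satisfied.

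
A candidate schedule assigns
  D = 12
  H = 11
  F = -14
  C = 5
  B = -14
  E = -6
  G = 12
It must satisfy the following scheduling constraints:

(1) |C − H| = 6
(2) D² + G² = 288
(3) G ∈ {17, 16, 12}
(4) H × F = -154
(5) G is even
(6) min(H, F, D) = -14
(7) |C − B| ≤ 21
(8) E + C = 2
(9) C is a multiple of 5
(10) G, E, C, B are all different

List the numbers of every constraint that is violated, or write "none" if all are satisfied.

(1) |5 − 11| = 6 — satisfied.
(2) D² + G² = 12² + 12² = 144 + 144 = 288 — satisfied.
(3) G = 12 is in {17, 16, 12} — satisfied.
(4) H × F = 11 × (-14) = -154 — satisfied.
(5) G = 12 is even — satisfied.
(6) min(11, -14, 12) = -14 — satisfied.
(7) |5 − (-14)| = 19; 19 ≤ 21 — satisfied.
(8) E + C = -6 + 5 = -1, not 2 — violated.
(9) 5 / 5 = 1, so 5 divides 5 — satisfied.
(10) values 12, -6, 5, -14 are pairwise distinct — satisfied.

Constraint 8 does not hold.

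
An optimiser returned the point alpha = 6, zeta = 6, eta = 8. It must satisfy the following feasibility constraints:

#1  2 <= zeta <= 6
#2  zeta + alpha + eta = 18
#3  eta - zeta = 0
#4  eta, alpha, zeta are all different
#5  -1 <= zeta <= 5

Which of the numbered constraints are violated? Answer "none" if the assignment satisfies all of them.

#1 zeta = 6 lies in [2, 6]  ✔
#2 zeta + alpha + eta = 6 + 6 + 8 = 20, not 18  ✘
#3 eta - zeta = 8 - 6 = 2, not 0  ✘
#4 alpha = zeta = 6, not all different  ✘
#5 zeta = 6 is outside [-1, 5]  ✘

Violated: 2, 3, 4, and 5.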